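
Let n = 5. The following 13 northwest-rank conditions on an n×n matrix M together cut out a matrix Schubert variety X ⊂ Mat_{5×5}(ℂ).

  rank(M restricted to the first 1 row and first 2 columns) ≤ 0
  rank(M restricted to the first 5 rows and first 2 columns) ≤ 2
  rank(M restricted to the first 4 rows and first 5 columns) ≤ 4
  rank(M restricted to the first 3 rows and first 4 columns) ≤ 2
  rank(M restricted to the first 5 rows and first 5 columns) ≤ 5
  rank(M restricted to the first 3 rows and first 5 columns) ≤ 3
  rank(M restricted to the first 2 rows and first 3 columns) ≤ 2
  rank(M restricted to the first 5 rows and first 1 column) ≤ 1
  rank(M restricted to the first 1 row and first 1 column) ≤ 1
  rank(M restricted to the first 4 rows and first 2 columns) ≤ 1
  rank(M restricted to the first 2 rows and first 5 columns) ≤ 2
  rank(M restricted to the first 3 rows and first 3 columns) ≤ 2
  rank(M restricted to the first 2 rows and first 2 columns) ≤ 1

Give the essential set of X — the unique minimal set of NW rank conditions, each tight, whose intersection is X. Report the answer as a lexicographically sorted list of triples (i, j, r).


Rank table r_w(5×5) implied by the 13 constraints:

  i=1: 0 | 0 | 1 | 1 | 1
  i=2: 1 | 1 | 2 | 2 | 2
  i=3: 1 | 1 | 2 | 2 | 3
  i=4: 1 | 1 | 2 | 3 | 4
  i=5: 1 | 2 | 3 | 4 | 5

so w = (3, 1, 5, 4, 2).

|D(w)|=5, |Ess(w)|=3:

[(1, 2, 0), (3, 4, 2), (4, 2, 1)]


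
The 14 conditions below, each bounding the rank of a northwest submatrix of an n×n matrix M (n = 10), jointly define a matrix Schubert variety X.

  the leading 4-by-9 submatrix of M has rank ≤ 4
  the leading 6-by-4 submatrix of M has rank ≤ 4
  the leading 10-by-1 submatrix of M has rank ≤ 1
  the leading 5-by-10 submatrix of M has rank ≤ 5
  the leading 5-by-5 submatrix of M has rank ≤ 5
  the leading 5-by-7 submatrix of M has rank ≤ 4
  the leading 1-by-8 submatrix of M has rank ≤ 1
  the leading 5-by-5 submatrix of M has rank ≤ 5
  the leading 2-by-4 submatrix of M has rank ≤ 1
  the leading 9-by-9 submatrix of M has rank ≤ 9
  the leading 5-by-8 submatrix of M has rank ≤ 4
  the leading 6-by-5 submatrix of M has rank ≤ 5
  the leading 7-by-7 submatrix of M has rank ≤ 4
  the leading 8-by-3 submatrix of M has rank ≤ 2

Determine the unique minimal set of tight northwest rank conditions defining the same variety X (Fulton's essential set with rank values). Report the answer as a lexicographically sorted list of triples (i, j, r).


The tightest implied rank at each (i,j), from the 14 conditions:

  row 1: 1 1 1 1 1 1 1 1 1 1
  row 2: 1 1 1 1 2 2 2 2 2 2
  row 3: 1 2 2 2 3 3 3 3 3 3
  row 4: 1 2 2 3 4 4 4 4 4 4
  row 5: 1 2 2 3 4 4 4 4 5 5
  row 6: 1 2 2 3 4 4 4 5 6 6
  row 7: 1 2 2 3 4 4 4 5 6 7
  row 8: 1 2 2 3 4 5 5 6 7 8
  row 9: 1 2 3 4 5 6 6 7 8 9
  row 10: 1 2 3 4 5 6 7 8 9 10

reading off 1-entries of Δ²R: w = (1, 5, 2, 4, 9, 8, 10, 6, 3, 7).

|D(w)|=15, |Ess(w)|=4:

[(2, 4, 1), (5, 8, 4), (7, 7, 4), (8, 3, 2)]


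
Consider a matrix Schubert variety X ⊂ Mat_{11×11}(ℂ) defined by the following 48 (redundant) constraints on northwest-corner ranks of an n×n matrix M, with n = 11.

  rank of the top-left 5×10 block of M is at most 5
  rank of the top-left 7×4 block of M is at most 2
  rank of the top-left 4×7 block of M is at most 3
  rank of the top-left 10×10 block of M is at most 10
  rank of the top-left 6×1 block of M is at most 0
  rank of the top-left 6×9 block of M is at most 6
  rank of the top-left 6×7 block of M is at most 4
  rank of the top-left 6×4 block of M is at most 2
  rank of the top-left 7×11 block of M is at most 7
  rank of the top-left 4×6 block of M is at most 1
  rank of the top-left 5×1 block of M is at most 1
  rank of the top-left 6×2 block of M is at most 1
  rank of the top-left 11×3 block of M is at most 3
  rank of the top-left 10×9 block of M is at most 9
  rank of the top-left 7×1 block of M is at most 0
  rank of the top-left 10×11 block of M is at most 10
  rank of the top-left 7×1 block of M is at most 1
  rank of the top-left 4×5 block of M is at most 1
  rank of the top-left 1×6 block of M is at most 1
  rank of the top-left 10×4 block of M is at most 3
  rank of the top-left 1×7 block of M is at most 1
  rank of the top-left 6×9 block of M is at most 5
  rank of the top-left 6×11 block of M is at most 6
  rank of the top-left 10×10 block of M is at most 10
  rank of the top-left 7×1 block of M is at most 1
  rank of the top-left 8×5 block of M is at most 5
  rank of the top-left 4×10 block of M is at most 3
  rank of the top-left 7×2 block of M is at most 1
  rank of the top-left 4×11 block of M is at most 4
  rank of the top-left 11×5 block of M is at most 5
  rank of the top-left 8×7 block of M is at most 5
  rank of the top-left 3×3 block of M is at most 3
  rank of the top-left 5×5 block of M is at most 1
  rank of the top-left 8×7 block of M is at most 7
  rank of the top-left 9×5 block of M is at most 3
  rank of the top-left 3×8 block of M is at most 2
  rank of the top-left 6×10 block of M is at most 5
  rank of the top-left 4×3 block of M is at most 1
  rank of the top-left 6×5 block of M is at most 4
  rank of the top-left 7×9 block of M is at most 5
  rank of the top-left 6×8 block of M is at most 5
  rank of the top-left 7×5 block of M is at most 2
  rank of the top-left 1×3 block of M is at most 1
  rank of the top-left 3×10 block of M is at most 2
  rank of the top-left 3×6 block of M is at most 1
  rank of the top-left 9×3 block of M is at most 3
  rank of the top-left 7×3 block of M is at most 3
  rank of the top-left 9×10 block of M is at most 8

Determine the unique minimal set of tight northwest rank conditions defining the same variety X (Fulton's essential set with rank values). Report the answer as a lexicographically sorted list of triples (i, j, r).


Recovering R(i,j) via the rank-extension bound from the 48 conditions:

  i=1: 0  1  1  1  1  1  1  1  1  1  1
  i=2: 0  1  1  1  1  1  2  2  2  2  2
  i=3: 0  1  1  1  1  1  2  2  2  2  3
  i=4: 0  1  1  1  1  1  2  3  3  3  4
  i=5: 0  1  1  1  1  2  3  4  4  4  5
  i=6: 0  1  2  2  2  3  4  5  5  5  6
  i=7: 0  1  2  2  2  3  4  5  5  6  7
  i=8: 1  2  3  3  3  4  5  6  6  7  8
  i=9: 1  2  3  3  3  4  5  6  7  8  9
  i=10: 1  2  3  3  4  5  6  7  8  9  10
  i=11: 1  2  3  4  5  6  7  8  9  10  11

the unique w with this rank table is (2, 7, 11, 8, 6, 3, 10, 1, 9, 5, 4).

ℓ(w)=31; the 8 essential cells (i,j,r):

[(3, 10, 2), (4, 6, 1), (5, 5, 1), (7, 1, 0), (7, 5, 2), (7, 9, 5), (9, 5, 3), (10, 4, 3)]


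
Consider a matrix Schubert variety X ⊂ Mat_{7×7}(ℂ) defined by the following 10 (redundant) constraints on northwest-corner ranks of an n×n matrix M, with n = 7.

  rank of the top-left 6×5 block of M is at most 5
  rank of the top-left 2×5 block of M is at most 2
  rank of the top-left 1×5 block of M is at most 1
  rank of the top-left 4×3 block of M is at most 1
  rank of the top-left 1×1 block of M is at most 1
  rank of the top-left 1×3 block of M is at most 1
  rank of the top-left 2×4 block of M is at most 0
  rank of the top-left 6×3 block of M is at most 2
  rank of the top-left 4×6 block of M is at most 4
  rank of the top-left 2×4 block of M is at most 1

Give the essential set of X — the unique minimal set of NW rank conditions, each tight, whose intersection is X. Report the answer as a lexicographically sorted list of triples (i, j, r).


The tightest implied rank at each (i,j), from the 10 conditions:

  R[1]: 0  0  0  0  1  1  1
  R[2]: 0  0  0  0  1  2  2
  R[3]: 1  1  1  1  2  3  3
  R[4]: 1  1  1  2  3  4  4
  R[5]: 1  2  2  3  4  5  5
  R[6]: 1  2  2  3  4  5  6
  R[7]: 1  2  3  4  5  6  7

so w = (5, 6, 1, 4, 2, 7, 3).

D(w) has 11 cells with 3 SE-corners; essential set:

[(2, 4, 0), (4, 3, 1), (6, 3, 2)]


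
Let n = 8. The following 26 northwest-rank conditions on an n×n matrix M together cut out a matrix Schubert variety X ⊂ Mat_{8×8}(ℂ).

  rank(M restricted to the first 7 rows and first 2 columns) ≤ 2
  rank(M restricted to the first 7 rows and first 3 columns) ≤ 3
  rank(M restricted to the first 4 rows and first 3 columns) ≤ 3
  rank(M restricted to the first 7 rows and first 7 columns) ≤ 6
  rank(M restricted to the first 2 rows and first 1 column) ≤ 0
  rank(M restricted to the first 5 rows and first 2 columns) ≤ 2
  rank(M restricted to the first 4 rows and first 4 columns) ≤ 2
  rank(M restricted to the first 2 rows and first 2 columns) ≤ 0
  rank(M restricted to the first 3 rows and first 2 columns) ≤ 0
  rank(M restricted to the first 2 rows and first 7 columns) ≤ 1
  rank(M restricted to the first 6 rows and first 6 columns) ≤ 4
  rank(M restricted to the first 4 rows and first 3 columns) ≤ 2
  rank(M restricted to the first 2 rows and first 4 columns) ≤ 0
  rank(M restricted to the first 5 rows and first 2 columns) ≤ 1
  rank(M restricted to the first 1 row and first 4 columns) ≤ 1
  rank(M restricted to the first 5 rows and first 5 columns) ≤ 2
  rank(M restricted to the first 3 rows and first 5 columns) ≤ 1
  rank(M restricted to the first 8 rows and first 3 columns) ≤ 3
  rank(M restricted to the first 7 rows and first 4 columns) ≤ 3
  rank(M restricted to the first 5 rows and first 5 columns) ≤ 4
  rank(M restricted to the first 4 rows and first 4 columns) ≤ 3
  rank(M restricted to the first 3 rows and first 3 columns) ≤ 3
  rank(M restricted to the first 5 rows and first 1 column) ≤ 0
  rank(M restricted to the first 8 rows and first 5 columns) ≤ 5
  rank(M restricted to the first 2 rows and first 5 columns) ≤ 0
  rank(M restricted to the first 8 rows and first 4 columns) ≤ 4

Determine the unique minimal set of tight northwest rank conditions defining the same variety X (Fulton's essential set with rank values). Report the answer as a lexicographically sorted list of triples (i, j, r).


Propagating the 26 rank bounds to every northwest block:

  R[1]: 0 0 0 0 0 1 1 1
  R[2]: 0 0 0 0 0 1 1 2
  R[3]: 0 0 1 1 1 2 2 3
  R[4]: 0 1 2 2 2 3 3 4
  R[5]: 0 1 2 2 2 3 4 5
  R[6]: 1 2 3 3 3 4 5 6
  R[7]: 1 2 3 3 4 5 6 7
  R[8]: 1 2 3 4 5 6 7 8

the unique w with this rank table is (6, 8, 3, 2, 7, 1, 5, 4).

|D(w)|=18, |Ess(w)|=6:

[(2, 5, 0), (2, 7, 1), (3, 2, 0), (5, 1, 0), (5, 5, 2), (7, 4, 3)]


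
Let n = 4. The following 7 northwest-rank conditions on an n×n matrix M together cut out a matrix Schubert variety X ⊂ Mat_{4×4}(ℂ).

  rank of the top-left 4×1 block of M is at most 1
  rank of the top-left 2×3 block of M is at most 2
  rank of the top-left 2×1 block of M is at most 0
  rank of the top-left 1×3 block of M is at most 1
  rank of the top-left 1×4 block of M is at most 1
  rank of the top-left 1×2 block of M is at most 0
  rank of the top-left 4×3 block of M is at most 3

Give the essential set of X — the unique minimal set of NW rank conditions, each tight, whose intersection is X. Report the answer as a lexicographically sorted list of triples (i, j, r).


Computing R[i][j] = min implied NW-rank bound (n=4, 7 conditions):

  i=1: 0  0  1  1
  i=2: 0  1  2  2
  i=3: 1  2  3  3
  i=4: 1  2  3  4

second differences of R give the permutation w = (3, 2, 1, 4).

|D(w)|=3, |Ess(w)|=2:

[(1, 2, 0), (2, 1, 0)]


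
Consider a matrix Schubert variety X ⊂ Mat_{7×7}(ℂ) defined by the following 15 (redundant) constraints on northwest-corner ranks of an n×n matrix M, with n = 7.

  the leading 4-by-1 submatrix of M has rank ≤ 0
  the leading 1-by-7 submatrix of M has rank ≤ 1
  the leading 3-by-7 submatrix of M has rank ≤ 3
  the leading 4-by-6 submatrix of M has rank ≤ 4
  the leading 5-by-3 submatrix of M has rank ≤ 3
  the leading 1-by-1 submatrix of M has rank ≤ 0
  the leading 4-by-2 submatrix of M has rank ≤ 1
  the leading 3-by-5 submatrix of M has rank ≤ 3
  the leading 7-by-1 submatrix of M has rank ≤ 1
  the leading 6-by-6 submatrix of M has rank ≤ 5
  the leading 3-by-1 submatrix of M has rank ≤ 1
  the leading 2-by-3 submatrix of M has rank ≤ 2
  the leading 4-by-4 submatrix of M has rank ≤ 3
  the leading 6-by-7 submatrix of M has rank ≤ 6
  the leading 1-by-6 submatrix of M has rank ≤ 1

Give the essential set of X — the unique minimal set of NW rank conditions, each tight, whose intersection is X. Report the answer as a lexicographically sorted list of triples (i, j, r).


The tightest implied rank at each (i,j), from the 15 conditions:

  0 1 1 1 1 1 1
  0 1 2 2 2 2 2
  0 1 2 3 3 3 3
  0 1 2 3 4 4 4
  1 2 3 4 5 5 5
  1 2 3 4 5 5 6
  1 2 3 4 5 6 7

hence w(1..7) = (2, 3, 4, 5, 1, 7, 6).

Fulton essential set (2 of the 5 Rothe cells):

[(4, 1, 0), (6, 6, 5)]


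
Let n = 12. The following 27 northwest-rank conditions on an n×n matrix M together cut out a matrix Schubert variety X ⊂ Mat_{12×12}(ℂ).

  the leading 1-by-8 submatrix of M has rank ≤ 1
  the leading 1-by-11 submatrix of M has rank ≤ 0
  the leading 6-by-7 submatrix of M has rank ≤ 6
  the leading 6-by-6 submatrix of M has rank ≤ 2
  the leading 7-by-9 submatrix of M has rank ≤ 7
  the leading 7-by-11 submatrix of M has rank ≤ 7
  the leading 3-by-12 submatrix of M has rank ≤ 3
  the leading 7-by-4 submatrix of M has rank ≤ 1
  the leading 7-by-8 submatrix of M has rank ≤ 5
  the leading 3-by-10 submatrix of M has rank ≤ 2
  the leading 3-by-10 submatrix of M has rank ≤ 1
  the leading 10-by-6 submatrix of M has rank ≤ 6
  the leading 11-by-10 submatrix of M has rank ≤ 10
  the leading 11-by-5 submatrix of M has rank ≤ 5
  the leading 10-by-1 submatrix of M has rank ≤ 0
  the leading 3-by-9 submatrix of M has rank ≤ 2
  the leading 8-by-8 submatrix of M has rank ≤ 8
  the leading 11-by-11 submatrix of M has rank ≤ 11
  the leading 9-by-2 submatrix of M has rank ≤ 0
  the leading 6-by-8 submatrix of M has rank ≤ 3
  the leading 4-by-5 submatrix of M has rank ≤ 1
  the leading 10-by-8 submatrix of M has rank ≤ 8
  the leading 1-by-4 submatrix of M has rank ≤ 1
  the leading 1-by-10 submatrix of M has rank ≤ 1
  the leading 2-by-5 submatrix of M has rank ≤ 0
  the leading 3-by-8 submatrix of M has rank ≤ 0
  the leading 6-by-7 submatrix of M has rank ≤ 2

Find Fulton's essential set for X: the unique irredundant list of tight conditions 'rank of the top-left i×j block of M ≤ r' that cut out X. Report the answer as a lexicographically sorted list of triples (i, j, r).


Reconstructing r_w from the 27 given conditions:

  i=1: 0  0  0  0  0  0  0  0  0  0  0  1
  i=2: 0  0  0  0  0  0  0  0  1  1  1  2
  i=3: 0  0  0  0  0  0  0  0  1  1  2  3
  i=4: 0  0  1  1  1  1  1  1  2  2  3  4
  i=5: 0  0  1  1  2  2  2  2  3  3  4  5
  i=6: 0  0  1  1  2  2  2  3  4  4  5  6
  i=7: 0  0  1  1  2  3  3  4  5  5  6  7
  i=8: 0  0  1  2  3  4  4  5  6  6  7  8
  i=9: 0  0  1  2  3  4  5  6  7  7  8  9
  i=10: 0  1  2  3  4  5  6  7  8  8  9  10
  i=11: 1  2  3  4  5  6  7  8  9  9  10  11
  i=12: 1  2  3  4  5  6  7  8  9  10  11  12

second differences of R give the permutation w = (12, 9, 11, 3, 5, 8, 6, 4, 7, 2, 1, 10).

ℓ(w)=46; the 7 essential cells (i,j,r):

[(1, 11, 0), (3, 8, 0), (3, 10, 1), (6, 7, 2), (7, 4, 1), (9, 2, 0), (10, 1, 0)]


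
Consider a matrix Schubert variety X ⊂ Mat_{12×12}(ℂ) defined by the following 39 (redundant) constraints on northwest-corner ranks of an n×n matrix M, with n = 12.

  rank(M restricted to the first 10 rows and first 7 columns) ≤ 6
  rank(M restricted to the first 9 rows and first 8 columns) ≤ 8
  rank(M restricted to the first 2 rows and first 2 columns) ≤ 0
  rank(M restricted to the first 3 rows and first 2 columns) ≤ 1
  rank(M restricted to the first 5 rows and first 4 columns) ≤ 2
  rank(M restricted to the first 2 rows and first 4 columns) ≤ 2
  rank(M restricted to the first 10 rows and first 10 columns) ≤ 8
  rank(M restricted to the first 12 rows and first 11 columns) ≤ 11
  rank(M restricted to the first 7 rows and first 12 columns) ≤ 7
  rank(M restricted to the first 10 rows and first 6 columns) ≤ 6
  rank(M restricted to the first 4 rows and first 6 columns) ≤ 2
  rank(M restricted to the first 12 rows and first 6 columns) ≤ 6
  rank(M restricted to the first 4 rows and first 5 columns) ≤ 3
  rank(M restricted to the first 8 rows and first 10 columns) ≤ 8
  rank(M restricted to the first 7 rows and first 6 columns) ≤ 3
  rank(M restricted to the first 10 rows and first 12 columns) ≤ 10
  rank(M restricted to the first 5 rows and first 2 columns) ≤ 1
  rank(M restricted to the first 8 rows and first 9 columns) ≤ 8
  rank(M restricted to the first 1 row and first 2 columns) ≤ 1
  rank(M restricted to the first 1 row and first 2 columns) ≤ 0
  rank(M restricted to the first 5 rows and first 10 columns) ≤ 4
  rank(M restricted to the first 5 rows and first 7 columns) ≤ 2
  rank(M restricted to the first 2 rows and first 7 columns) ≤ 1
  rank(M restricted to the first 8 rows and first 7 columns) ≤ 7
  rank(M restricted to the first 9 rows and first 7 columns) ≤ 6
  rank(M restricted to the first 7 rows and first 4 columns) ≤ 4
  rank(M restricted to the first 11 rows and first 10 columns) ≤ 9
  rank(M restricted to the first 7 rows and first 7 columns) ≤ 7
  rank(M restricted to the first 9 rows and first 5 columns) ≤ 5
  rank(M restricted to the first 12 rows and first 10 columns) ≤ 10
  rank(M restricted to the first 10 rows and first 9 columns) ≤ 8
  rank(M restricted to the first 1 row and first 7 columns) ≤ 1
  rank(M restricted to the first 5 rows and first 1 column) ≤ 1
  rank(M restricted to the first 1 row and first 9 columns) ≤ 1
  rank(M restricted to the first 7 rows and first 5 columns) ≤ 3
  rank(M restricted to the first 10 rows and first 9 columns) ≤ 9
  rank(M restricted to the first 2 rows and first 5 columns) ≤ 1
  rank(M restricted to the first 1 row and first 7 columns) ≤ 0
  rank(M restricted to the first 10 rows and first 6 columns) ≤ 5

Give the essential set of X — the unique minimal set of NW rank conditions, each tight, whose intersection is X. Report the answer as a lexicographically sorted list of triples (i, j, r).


Reconstructing r_w from the 39 given conditions:

  i=1: 0, 0, 0, 0, 0, 0, 0, 1, 1, 1, 1, 1
  i=2: 0, 0, 1, 1, 1, 1, 1, 2, 2, 2, 2, 2
  i=3: 1, 1, 2, 2, 2, 2, 2, 3, 3, 3, 3, 3
  i=4: 1, 1, 2, 2, 2, 2, 2, 3, 4, 4, 4, 4
  i=5: 1, 1, 2, 2, 2, 2, 2, 3, 4, 4, 5, 5
  i=6: 1, 2, 3, 3, 3, 3, 3, 4, 5, 5, 6, 6
  i=7: 1, 2, 3, 3, 3, 3, 4, 5, 6, 6, 7, 7
  i=8: 1, 2, 3, 4, 4, 4, 5, 6, 7, 7, 8, 8
  i=9: 1, 2, 3, 4, 5, 5, 6, 7, 8, 8, 9, 9
  i=10: 1, 2, 3, 4, 5, 5, 6, 7, 8, 8, 9, 10
  i=11: 1, 2, 3, 4, 5, 6, 7, 8, 9, 9, 10, 11
  i=12: 1, 2, 3, 4, 5, 6, 7, 8, 9, 10, 11, 12

hence w(1..12) = (8, 3, 1, 9, 11, 2, 7, 4, 5, 12, 6, 10).

8 SE-corners of the 25-cell Rothe diagram give Ess(w):

[(1, 7, 0), (2, 2, 0), (5, 2, 1), (5, 7, 2), (5, 10, 4), (7, 6, 3), (10, 6, 5), (10, 10, 8)]


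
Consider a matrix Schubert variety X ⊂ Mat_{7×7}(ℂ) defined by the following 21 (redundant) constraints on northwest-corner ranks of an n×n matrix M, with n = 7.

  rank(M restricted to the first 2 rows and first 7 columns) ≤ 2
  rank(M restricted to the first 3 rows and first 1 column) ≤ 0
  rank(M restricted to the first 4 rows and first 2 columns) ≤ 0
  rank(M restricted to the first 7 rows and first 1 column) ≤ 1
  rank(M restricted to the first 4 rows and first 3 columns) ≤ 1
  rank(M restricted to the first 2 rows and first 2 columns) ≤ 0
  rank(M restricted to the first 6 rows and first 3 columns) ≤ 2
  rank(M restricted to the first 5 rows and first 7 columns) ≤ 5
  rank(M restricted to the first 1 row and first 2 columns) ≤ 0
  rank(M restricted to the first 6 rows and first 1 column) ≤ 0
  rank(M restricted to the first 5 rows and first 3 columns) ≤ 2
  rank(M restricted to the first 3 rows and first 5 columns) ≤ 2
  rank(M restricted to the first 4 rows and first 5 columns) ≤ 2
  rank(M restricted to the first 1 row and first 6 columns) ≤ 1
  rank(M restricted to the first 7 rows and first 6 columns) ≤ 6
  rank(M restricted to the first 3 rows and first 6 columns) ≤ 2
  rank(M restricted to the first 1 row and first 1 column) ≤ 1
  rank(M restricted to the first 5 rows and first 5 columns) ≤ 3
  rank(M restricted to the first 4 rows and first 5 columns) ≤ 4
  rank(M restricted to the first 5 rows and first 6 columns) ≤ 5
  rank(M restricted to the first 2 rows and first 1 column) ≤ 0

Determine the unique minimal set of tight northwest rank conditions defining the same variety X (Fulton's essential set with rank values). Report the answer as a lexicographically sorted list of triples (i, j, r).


Computing R[i][j] = min implied NW-rank bound (n=7, 21 conditions):

  row 1: 0  0  1  1  1  1  1
  row 2: 0  0  1  2  2  2  2
  row 3: 0  0  1  2  2  2  3
  row 4: 0  0  1  2  2  3  4
  row 5: 0  1  2  3  3  4  5
  row 6: 0  1  2  3  4  5  6
  row 7: 1  2  3  4  5  6  7

hence w(1..7) = (3, 4, 7, 6, 2, 5, 1).

D(w) has 13 cells with 4 SE-corners; essential set:

[(3, 6, 2), (4, 2, 0), (4, 5, 2), (6, 1, 0)]


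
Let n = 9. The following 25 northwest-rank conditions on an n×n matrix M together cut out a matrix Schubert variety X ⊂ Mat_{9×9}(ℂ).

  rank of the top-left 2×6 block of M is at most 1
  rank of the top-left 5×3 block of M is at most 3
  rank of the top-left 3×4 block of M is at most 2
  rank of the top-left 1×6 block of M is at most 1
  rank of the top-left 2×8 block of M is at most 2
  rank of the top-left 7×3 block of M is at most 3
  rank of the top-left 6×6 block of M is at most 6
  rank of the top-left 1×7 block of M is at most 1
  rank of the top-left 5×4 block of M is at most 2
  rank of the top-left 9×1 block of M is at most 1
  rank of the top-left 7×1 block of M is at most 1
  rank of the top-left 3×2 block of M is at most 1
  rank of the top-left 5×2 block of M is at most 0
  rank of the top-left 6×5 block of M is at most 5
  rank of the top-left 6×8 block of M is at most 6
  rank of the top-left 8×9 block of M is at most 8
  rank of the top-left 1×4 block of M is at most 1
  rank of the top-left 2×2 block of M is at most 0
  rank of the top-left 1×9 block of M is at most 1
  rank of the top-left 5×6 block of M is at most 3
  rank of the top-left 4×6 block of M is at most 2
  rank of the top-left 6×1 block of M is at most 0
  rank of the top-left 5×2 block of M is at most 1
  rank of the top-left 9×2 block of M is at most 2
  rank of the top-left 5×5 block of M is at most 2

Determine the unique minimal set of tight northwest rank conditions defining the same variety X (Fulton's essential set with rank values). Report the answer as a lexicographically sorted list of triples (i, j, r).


Reconstructing r_w from the 25 given conditions:

  R[1]: 0, 0, 1, 1, 1, 1, 1, 1, 1
  R[2]: 0, 0, 1, 1, 1, 1, 2, 2, 2
  R[3]: 0, 0, 1, 2, 2, 2, 3, 3, 3
  R[4]: 0, 0, 1, 2, 2, 2, 3, 4, 4
  R[5]: 0, 0, 1, 2, 2, 3, 4, 5, 5
  R[6]: 0, 1, 2, 3, 3, 4, 5, 6, 6
  R[7]: 1, 2, 3, 4, 4, 5, 6, 7, 7
  R[8]: 1, 2, 3, 4, 5, 6, 7, 8, 8
  R[9]: 1, 2, 3, 4, 5, 6, 7, 8, 9

so w = (3, 7, 4, 8, 6, 2, 1, 5, 9).

|D(w)|=17, |Ess(w)|=5:

[(2, 6, 1), (4, 6, 2), (5, 2, 0), (5, 5, 2), (6, 1, 0)]


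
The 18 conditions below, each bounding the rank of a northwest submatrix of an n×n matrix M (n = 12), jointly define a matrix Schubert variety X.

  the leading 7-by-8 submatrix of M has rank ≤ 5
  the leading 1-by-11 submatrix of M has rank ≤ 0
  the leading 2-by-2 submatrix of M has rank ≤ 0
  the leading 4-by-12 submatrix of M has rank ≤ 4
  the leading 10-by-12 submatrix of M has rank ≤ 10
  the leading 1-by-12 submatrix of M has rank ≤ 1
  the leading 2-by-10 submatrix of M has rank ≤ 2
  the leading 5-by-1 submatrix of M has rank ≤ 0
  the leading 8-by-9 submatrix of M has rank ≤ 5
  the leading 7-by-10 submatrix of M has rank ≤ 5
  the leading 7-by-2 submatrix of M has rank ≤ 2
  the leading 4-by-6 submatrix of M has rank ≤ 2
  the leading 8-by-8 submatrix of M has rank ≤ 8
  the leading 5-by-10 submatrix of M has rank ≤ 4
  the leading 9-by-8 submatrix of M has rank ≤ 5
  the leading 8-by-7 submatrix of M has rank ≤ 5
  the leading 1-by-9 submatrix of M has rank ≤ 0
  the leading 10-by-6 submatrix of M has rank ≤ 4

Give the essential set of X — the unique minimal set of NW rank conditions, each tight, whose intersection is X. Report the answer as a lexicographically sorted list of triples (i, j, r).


Computing R[i][j] = min implied NW-rank bound (n=12, 18 conditions):

  i=1: 0, 0, 0, 0, 0, 0, 0, 0, 0, 0, 0, 1
  i=2: 0, 0, 1, 1, 1, 1, 1, 1, 1, 1, 1, 2
  i=3: 0, 1, 2, 2, 2, 2, 2, 2, 2, 2, 2, 3
  i=4: 0, 1, 2, 2, 2, 2, 3, 3, 3, 3, 3, 4
  i=5: 0, 1, 2, 3, 3, 3, 4, 4, 4, 4, 4, 5
  i=6: 1, 2, 3, 4, 4, 4, 5, 5, 5, 5, 5, 6
  i=7: 1, 2, 3, 4, 4, 4, 5, 5, 5, 5, 6, 7
  i=8: 1, 2, 3, 4, 4, 4, 5, 5, 5, 6, 7, 8
  i=9: 1, 2, 3, 4, 4, 4, 5, 5, 6, 7, 8, 9
  i=10: 1, 2, 3, 4, 4, 4, 5, 6, 7, 8, 9, 10
  i=11: 1, 2, 3, 4, 5, 5, 6, 7, 8, 9, 10, 11
  i=12: 1, 2, 3, 4, 5, 6, 7, 8, 9, 10, 11, 12

reading off 1-entries of Δ²R: w = (12, 3, 2, 7, 4, 1, 11, 10, 9, 8, 5, 6).

Rothe diagram D(w) (33 cells), 8 SE-corners (essential conditions):

[(1, 11, 0), (2, 2, 0), (4, 6, 2), (5, 1, 0), (7, 10, 5), (8, 9, 5), (9, 8, 5), (10, 6, 4)]


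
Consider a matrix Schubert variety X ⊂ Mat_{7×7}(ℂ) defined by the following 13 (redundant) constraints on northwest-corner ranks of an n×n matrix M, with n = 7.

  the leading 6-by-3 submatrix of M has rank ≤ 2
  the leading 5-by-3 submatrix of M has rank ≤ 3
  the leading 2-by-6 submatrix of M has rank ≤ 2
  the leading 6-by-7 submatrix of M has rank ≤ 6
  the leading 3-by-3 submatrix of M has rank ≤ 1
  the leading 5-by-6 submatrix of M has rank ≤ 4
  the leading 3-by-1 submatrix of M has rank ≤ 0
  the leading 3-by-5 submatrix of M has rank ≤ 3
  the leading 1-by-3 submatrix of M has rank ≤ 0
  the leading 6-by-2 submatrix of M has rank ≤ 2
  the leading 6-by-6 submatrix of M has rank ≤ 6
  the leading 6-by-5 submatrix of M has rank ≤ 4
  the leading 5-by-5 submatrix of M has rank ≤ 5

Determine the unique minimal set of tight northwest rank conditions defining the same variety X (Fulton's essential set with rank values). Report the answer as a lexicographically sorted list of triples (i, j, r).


Rank table r_w(7×7) implied by the 13 constraints:

  i=1: 0, 0, 0, 1, 1, 1, 1
  i=2: 0, 1, 1, 2, 2, 2, 2
  i=3: 0, 1, 1, 2, 3, 3, 3
  i=4: 1, 2, 2, 3, 4, 4, 4
  i=5: 1, 2, 2, 3, 4, 4, 5
  i=6: 1, 2, 2, 3, 4, 5, 6
  i=7: 1, 2, 3, 4, 5, 6, 7

giving w = (4, 2, 5, 1, 7, 6, 3) via Δ²R.

Rothe diagram D(w) (9 cells), 5 SE-corners (essential conditions):

[(1, 3, 0), (3, 1, 0), (3, 3, 1), (5, 6, 4), (6, 3, 2)]


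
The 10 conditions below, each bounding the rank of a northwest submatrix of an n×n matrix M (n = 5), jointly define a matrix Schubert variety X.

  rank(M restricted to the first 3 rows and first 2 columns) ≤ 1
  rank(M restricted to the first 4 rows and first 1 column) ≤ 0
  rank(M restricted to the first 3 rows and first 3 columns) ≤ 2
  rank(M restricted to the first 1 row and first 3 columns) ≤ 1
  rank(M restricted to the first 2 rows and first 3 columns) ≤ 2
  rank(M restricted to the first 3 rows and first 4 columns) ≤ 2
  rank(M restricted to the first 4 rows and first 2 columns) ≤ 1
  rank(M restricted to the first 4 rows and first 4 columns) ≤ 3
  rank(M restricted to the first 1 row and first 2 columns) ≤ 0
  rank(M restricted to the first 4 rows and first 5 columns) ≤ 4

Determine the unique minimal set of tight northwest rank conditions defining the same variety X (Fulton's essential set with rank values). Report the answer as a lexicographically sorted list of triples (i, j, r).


Recovering R(i,j) via the rank-extension bound from the 10 conditions:

  0  0  1  1  1
  0  1  2  2  2
  0  1  2  2  3
  0  1  2  3  4
  1  2  3  4  5

the unique w with this rank table is (3, 2, 5, 4, 1).

ℓ(w)=6; the 3 essential cells (i,j,r):

[(1, 2, 0), (3, 4, 2), (4, 1, 0)]


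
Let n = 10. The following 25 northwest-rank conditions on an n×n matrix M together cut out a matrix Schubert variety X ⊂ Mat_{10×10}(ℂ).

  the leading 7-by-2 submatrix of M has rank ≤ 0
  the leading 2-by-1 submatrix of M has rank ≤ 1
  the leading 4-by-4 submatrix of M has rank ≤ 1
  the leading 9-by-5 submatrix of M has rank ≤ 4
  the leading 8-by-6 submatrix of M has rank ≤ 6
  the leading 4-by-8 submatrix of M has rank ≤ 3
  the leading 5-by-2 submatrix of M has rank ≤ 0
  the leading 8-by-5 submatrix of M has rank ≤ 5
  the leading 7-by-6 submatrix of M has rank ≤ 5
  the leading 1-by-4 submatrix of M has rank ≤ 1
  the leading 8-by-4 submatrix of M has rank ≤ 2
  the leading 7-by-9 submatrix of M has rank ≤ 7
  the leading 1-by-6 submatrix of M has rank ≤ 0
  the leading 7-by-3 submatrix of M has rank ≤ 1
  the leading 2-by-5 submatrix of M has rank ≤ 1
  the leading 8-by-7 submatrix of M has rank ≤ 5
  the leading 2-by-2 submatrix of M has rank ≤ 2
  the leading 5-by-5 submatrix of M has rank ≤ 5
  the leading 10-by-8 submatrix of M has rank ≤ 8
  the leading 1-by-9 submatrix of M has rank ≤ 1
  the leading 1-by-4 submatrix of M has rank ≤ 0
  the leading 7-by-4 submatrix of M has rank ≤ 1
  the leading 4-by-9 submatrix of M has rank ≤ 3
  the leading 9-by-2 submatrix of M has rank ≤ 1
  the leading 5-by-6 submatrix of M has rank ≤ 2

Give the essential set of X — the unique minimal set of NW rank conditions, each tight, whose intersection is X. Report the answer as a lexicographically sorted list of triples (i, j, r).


Propagating the 25 rank bounds to every northwest block:

  0  0  0  0  0  0  1  1  1  1
  0  0  1  1  1  1  2  2  2  2
  0  0  1  1  2  2  3  3  3  3
  0  0  1  1  2  2  3  3  3  4
  0  0  1  1  2  2  3  4  4  5
  0  0  1  1  2  3  4  5  5  6
  0  0  1  1  2  3  4  5  6  7
  1  1  2  2  3  4  5  6  7  8
  1  1  2  3  4  5  6  7  8  9
  1  2  3  4  5  6  7  8  9  10

hence w(1..10) = (7, 3, 5, 10, 8, 6, 9, 1, 4, 2).

|D(w)|=28, |Ess(w)|=6:

[(1, 6, 0), (4, 9, 3), (5, 6, 2), (7, 2, 0), (7, 4, 1), (9, 2, 1)]


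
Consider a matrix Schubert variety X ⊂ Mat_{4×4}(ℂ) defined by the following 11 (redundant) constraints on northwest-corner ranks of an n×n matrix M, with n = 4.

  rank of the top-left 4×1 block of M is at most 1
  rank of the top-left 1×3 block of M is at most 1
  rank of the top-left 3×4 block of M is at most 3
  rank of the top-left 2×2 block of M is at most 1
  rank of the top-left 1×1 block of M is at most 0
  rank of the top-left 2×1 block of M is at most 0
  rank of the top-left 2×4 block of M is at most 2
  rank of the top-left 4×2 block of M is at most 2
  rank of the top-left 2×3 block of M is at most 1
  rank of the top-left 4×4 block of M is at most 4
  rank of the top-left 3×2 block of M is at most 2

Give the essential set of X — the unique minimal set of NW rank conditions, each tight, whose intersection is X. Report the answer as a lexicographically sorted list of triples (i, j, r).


Propagating the 11 rank bounds to every northwest block:

  row 1: 0 1 1 1
  row 2: 0 1 1 2
  row 3: 1 2 2 3
  row 4: 1 2 3 4

the unique w with this rank table is (2, 4, 1, 3).

D(w) has 3 cells with 2 SE-corners; essential set:

[(2, 1, 0), (2, 3, 1)]


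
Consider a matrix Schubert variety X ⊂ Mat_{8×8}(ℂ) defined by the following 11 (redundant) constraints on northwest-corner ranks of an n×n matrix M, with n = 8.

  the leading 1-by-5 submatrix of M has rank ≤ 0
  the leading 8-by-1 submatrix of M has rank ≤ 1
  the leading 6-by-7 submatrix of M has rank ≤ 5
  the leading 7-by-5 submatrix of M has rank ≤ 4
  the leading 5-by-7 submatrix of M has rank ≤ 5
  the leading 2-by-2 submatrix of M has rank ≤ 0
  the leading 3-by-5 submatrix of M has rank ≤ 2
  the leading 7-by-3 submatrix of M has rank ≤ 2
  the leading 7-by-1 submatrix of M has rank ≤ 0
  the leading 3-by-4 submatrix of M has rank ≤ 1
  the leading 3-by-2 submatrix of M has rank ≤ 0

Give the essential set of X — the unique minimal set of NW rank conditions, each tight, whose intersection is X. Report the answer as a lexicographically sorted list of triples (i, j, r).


The tightest implied rank at each (i,j), from the 11 conditions:

  i=1: 0 | 0 | 0 | 0 | 0 | 1 | 1 | 1
  i=2: 0 | 0 | 1 | 1 | 1 | 2 | 2 | 2
  i=3: 0 | 0 | 1 | 1 | 2 | 3 | 3 | 3
  i=4: 0 | 1 | 2 | 2 | 3 | 4 | 4 | 4
  i=5: 0 | 1 | 2 | 3 | 4 | 5 | 5 | 5
  i=6: 0 | 1 | 2 | 3 | 4 | 5 | 5 | 6
  i=7: 0 | 1 | 2 | 3 | 4 | 5 | 6 | 7
  i=8: 1 | 2 | 3 | 4 | 5 | 6 | 7 | 8

reading off 1-entries of Δ²R: w = (6, 3, 5, 2, 4, 8, 7, 1).

D(w) has 15 cells with 5 SE-corners; essential set:

[(1, 5, 0), (3, 2, 0), (3, 4, 1), (6, 7, 5), (7, 1, 0)]


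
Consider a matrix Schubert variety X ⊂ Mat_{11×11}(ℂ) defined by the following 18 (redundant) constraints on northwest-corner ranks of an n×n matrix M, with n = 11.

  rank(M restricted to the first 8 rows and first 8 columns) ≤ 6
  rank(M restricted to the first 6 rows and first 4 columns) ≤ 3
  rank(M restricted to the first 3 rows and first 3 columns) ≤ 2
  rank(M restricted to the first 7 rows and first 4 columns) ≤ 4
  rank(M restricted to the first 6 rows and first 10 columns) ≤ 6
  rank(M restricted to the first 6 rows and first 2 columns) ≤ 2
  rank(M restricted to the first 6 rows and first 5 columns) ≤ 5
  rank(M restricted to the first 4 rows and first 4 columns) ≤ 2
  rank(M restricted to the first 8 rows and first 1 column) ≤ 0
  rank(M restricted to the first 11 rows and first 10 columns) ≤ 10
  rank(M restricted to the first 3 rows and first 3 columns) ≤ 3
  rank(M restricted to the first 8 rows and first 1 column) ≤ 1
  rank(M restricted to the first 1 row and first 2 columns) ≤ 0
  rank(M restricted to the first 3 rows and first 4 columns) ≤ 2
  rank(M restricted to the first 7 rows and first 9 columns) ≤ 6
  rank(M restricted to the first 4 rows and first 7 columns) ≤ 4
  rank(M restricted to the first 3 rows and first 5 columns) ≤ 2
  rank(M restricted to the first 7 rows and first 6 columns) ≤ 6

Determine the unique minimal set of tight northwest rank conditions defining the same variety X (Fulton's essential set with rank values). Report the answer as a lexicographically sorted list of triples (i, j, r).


Reconstructing r_w from the 18 given conditions:

  0 | 0 | 1 | 1 | 1 | 1 | 1 | 1 | 1 | 1 | 1
  0 | 1 | 2 | 2 | 2 | 2 | 2 | 2 | 2 | 2 | 2
  0 | 1 | 2 | 2 | 2 | 3 | 3 | 3 | 3 | 3 | 3
  0 | 1 | 2 | 2 | 3 | 4 | 4 | 4 | 4 | 4 | 4
  0 | 1 | 2 | 3 | 4 | 5 | 5 | 5 | 5 | 5 | 5
  0 | 1 | 2 | 3 | 4 | 5 | 6 | 6 | 6 | 6 | 6
  0 | 1 | 2 | 3 | 4 | 5 | 6 | 6 | 6 | 7 | 7
  0 | 1 | 2 | 3 | 4 | 5 | 6 | 6 | 7 | 8 | 8
  1 | 2 | 3 | 4 | 5 | 6 | 7 | 7 | 8 | 9 | 9
  1 | 2 | 3 | 4 | 5 | 6 | 7 | 8 | 9 | 10 | 10
  1 | 2 | 3 | 4 | 5 | 6 | 7 | 8 | 9 | 10 | 11

hence w(1..11) = (3, 2, 6, 5, 4, 7, 10, 9, 1, 8, 11).

D(w) has 15 cells with 6 SE-corners; essential set:

[(1, 2, 0), (3, 5, 2), (4, 4, 2), (7, 9, 6), (8, 1, 0), (8, 8, 6)]


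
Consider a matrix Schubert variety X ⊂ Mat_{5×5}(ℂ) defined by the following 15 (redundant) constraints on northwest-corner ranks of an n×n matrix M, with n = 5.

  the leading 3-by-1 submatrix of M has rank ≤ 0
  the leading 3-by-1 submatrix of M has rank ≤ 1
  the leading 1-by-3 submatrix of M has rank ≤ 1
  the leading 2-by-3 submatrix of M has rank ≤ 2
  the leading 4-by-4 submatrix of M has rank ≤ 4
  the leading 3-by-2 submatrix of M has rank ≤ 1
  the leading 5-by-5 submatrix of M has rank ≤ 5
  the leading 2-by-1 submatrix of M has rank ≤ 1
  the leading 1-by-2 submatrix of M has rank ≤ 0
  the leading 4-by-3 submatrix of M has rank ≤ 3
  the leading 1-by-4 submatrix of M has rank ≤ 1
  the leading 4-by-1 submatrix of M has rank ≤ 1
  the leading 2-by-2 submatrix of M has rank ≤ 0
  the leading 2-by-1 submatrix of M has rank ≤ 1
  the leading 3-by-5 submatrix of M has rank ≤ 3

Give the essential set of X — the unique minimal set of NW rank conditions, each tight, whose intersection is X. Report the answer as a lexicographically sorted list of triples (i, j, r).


The tightest implied rank at each (i,j), from the 15 conditions:

  row 1: 0  0  1  1  1
  row 2: 0  0  1  2  2
  row 3: 0  1  2  3  3
  row 4: 1  2  3  4  4
  row 5: 1  2  3  4  5

the unique w with this rank table is (3, 4, 2, 1, 5).

Fulton essential set (2 of the 5 Rothe cells):

[(2, 2, 0), (3, 1, 0)]


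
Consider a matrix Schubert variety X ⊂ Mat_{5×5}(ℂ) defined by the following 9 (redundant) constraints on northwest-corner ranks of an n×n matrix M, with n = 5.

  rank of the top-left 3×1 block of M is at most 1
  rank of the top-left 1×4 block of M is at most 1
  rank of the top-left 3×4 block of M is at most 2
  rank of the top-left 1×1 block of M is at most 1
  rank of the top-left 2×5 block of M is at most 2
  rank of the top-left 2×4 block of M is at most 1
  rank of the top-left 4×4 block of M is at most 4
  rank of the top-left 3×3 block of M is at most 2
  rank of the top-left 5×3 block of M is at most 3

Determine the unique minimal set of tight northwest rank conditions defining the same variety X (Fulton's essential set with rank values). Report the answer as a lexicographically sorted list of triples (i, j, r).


Computing R[i][j] = min implied NW-rank bound (n=5, 9 conditions):

  R[1]: 1, 1, 1, 1, 1
  R[2]: 1, 1, 1, 1, 2
  R[3]: 1, 2, 2, 2, 3
  R[4]: 1, 2, 3, 3, 4
  R[5]: 1, 2, 3, 4, 5

the unique w with this rank table is (1, 5, 2, 3, 4).

|D(w)|=3, |Ess(w)|=1:

[(2, 4, 1)]


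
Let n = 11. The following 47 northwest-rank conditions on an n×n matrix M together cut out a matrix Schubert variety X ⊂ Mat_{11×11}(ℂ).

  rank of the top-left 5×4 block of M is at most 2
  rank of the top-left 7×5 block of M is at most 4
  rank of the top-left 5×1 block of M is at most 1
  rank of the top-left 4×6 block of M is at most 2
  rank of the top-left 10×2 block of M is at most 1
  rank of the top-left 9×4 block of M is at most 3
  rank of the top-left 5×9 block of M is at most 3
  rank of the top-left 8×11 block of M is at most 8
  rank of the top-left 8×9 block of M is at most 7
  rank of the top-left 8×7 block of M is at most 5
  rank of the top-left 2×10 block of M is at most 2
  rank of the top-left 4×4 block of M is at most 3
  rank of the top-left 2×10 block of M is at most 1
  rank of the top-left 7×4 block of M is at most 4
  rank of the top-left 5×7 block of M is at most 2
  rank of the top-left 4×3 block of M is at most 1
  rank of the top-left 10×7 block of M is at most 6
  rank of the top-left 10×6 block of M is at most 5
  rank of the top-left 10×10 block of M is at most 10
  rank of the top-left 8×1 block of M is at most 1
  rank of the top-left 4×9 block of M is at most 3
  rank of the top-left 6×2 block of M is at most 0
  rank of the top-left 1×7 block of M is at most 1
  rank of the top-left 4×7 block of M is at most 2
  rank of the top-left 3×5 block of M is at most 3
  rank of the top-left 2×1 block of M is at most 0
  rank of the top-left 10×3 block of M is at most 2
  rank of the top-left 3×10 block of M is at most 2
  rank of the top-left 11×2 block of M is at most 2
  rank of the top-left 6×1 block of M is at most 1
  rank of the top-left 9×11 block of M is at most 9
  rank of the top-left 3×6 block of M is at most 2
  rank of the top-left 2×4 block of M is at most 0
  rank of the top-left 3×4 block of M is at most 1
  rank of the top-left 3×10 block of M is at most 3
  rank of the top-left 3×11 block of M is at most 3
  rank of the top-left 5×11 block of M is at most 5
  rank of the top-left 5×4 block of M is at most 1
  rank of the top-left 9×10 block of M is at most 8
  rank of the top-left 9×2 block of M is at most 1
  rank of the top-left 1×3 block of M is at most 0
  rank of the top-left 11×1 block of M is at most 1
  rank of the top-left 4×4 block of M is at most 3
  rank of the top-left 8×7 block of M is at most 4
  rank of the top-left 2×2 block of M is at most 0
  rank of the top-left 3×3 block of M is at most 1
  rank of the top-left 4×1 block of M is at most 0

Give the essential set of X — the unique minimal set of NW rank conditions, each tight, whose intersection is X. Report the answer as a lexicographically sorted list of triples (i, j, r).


The tightest implied rank at each (i,j), from the 47 conditions:

  R[1]: 0 | 0 | 0 | 0 | 1 | 1 | 1 | 1 | 1 | 1 | 1
  R[2]: 0 | 0 | 0 | 0 | 1 | 1 | 1 | 1 | 1 | 1 | 2
  R[3]: 0 | 0 | 1 | 1 | 2 | 2 | 2 | 2 | 2 | 2 | 3
  R[4]: 0 | 0 | 1 | 1 | 2 | 2 | 2 | 3 | 3 | 3 | 4
  R[5]: 0 | 0 | 1 | 1 | 2 | 2 | 2 | 3 | 3 | 4 | 5
  R[6]: 0 | 0 | 1 | 2 | 3 | 3 | 3 | 4 | 4 | 5 | 6
  R[7]: 1 | 1 | 2 | 3 | 4 | 4 | 4 | 5 | 5 | 6 | 7
  R[8]: 1 | 1 | 2 | 3 | 4 | 4 | 4 | 5 | 6 | 7 | 8
  R[9]: 1 | 1 | 2 | 3 | 4 | 5 | 5 | 6 | 7 | 8 | 9
  R[10]: 1 | 1 | 2 | 3 | 4 | 5 | 6 | 7 | 8 | 9 | 10
  R[11]: 1 | 2 | 3 | 4 | 5 | 6 | 7 | 8 | 9 | 10 | 11

second differences of R give the permutation w = (5, 11, 3, 8, 10, 4, 1, 9, 6, 7, 2).

ℓ(w)=33; the 8 essential cells (i,j,r):

[(2, 4, 0), (2, 10, 1), (5, 4, 1), (5, 7, 2), (5, 9, 3), (6, 2, 0), (8, 7, 4), (10, 2, 1)]
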